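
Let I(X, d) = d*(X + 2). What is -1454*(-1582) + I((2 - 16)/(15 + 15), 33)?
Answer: 11501393/5 ≈ 2.3003e+6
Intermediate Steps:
I(X, d) = d*(2 + X)
-1454*(-1582) + I((2 - 16)/(15 + 15), 33) = -1454*(-1582) + 33*(2 + (2 - 16)/(15 + 15)) = 2300228 + 33*(2 - 14/30) = 2300228 + 33*(2 - 14*1/30) = 2300228 + 33*(2 - 7/15) = 2300228 + 33*(23/15) = 2300228 + 253/5 = 11501393/5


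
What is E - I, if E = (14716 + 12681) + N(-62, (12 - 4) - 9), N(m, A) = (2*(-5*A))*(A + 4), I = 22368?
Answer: 5059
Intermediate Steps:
N(m, A) = -10*A*(4 + A) (N(m, A) = (-10*A)*(4 + A) = -10*A*(4 + A))
E = 27427 (E = (14716 + 12681) - 10*((12 - 4) - 9)*(4 + ((12 - 4) - 9)) = 27397 - 10*(8 - 9)*(4 + (8 - 9)) = 27397 - 10*(-1)*(4 - 1) = 27397 - 10*(-1)*3 = 27397 + 30 = 27427)
E - I = 27427 - 1*22368 = 27427 - 22368 = 5059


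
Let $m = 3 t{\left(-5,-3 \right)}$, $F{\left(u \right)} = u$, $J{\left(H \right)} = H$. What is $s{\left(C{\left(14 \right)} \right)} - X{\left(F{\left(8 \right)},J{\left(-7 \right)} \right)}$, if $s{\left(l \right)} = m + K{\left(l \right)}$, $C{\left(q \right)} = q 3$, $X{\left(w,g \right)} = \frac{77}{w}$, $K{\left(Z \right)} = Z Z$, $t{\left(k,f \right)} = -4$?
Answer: $\frac{13939}{8} \approx 1742.4$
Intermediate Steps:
$K{\left(Z \right)} = Z^{2}$
$m = -12$ ($m = 3 \left(-4\right) = -12$)
$C{\left(q \right)} = 3 q$
$s{\left(l \right)} = -12 + l^{2}$
$s{\left(C{\left(14 \right)} \right)} - X{\left(F{\left(8 \right)},J{\left(-7 \right)} \right)} = \left(-12 + \left(3 \cdot 14\right)^{2}\right) - \frac{77}{8} = \left(-12 + 42^{2}\right) - 77 \cdot \frac{1}{8} = \left(-12 + 1764\right) - \frac{77}{8} = 1752 - \frac{77}{8} = \frac{13939}{8}$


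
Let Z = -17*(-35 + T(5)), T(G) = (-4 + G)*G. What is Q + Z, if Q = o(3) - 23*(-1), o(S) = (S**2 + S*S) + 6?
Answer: 557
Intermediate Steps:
o(S) = 6 + 2*S**2 (o(S) = (S**2 + S**2) + 6 = 2*S**2 + 6 = 6 + 2*S**2)
T(G) = G*(-4 + G)
Q = 47 (Q = (6 + 2*3**2) - 23*(-1) = (6 + 2*9) + 23 = (6 + 18) + 23 = 24 + 23 = 47)
Z = 510 (Z = -17*(-35 + 5*(-4 + 5)) = -17*(-35 + 5*1) = -17*(-35 + 5) = -17*(-30) = 510)
Q + Z = 47 + 510 = 557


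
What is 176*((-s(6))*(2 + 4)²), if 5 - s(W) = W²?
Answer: 196416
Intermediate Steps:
s(W) = 5 - W²
176*((-s(6))*(2 + 4)²) = 176*((-(5 - 1*6²))*(2 + 4)²) = 176*(-(5 - 1*36)*6²) = 176*(-(5 - 36)*36) = 176*(-1*(-31)*36) = 176*(31*36) = 176*1116 = 196416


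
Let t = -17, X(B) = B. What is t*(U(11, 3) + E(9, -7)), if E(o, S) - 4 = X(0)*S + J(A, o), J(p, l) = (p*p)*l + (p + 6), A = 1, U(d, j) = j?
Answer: -391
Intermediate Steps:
J(p, l) = 6 + p + l*p**2 (J(p, l) = p**2*l + (6 + p) = l*p**2 + (6 + p) = 6 + p + l*p**2)
E(o, S) = 11 + o (E(o, S) = 4 + (0*S + (6 + 1 + o*1**2)) = 4 + (0 + (6 + 1 + o*1)) = 4 + (0 + (6 + 1 + o)) = 4 + (0 + (7 + o)) = 4 + (7 + o) = 11 + o)
t*(U(11, 3) + E(9, -7)) = -17*(3 + (11 + 9)) = -17*(3 + 20) = -17*23 = -391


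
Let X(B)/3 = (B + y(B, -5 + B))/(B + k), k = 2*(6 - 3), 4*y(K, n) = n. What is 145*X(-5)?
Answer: -6525/2 ≈ -3262.5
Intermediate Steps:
y(K, n) = n/4
k = 6 (k = 2*3 = 6)
X(B) = 3*(-5/4 + 5*B/4)/(6 + B) (X(B) = 3*((B + (-5 + B)/4)/(B + 6)) = 3*((B + (-5/4 + B/4))/(6 + B)) = 3*((-5/4 + 5*B/4)/(6 + B)) = 3*(-5/4 + 5*B/4)/(6 + B))
145*X(-5) = 145*(15*(-1 - 5)/(4*(6 - 5))) = 145*((15/4)*(-6)/1) = 145*((15/4)*1*(-6)) = 145*(-45/2) = -6525/2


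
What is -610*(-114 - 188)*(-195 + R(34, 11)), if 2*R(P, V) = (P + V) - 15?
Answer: -33159600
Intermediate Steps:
R(P, V) = -15/2 + P/2 + V/2 (R(P, V) = ((P + V) - 15)/2 = (-15 + P + V)/2 = -15/2 + P/2 + V/2)
-610*(-114 - 188)*(-195 + R(34, 11)) = -610*(-114 - 188)*(-195 + (-15/2 + (½)*34 + (½)*11)) = -(-184220)*(-195 + (-15/2 + 17 + 11/2)) = -(-184220)*(-195 + 15) = -(-184220)*(-180) = -610*54360 = -33159600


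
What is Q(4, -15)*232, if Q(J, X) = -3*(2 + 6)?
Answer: -5568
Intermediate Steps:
Q(J, X) = -24 (Q(J, X) = -3*8 = -24)
Q(4, -15)*232 = -24*232 = -5568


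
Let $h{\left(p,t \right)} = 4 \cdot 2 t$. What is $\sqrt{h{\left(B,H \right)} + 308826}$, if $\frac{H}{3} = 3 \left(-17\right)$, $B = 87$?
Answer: $3 \sqrt{34178} \approx 554.62$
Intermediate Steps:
$H = -153$ ($H = 3 \cdot 3 \left(-17\right) = 3 \left(-51\right) = -153$)
$h{\left(p,t \right)} = 8 t$
$\sqrt{h{\left(B,H \right)} + 308826} = \sqrt{8 \left(-153\right) + 308826} = \sqrt{-1224 + 308826} = \sqrt{307602} = 3 \sqrt{34178}$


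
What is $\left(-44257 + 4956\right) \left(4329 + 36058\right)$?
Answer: $-1587249487$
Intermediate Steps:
$\left(-44257 + 4956\right) \left(4329 + 36058\right) = \left(-39301\right) 40387 = -1587249487$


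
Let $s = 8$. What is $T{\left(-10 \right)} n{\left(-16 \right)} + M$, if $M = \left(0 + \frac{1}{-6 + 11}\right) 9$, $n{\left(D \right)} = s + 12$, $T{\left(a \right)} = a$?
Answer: $- \frac{991}{5} \approx -198.2$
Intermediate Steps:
$n{\left(D \right)} = 20$ ($n{\left(D \right)} = 8 + 12 = 20$)
$M = \frac{9}{5}$ ($M = \left(0 + \frac{1}{5}\right) 9 = \frac{1}{5} \cdot 9 = \frac{9}{5} \approx 1.8$)
$T{\left(-10 \right)} n{\left(-16 \right)} + M = \left(-10\right) 20 + \frac{9}{5} = -200 + \frac{9}{5} = - \frac{991}{5}$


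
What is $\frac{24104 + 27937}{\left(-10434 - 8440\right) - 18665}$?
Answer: $- \frac{17347}{12513} \approx -1.3863$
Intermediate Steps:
$\frac{24104 + 27937}{\left(-10434 - 8440\right) - 18665} = \frac{52041}{\left(-10434 - 8440\right) - 18665} = \frac{52041}{-18874 - 18665} = \frac{52041}{-37539} = 52041 \left(- \frac{1}{37539}\right) = - \frac{17347}{12513}$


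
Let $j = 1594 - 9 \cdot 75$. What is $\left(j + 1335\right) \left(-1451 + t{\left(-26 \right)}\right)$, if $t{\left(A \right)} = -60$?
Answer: $-3405794$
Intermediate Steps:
$j = 919$ ($j = 1594 - 675 = 919$)
$\left(j + 1335\right) \left(-1451 + t{\left(-26 \right)}\right) = \left(919 + 1335\right) \left(-1451 - 60\right) = 2254 \left(-1511\right) = -3405794$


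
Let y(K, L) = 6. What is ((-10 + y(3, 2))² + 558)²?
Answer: 329476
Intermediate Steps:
((-10 + y(3, 2))² + 558)² = ((-10 + 6)² + 558)² = ((-4)² + 558)² = (16 + 558)² = 574² = 329476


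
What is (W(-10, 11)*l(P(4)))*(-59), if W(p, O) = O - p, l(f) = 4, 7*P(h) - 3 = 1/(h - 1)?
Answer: -4956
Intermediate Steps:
P(h) = 3/7 + 1/(7*(-1 + h)) (P(h) = 3/7 + 1/(7*(h - 1)) = 3/7 + 1/(7*(-1 + h)))
(W(-10, 11)*l(P(4)))*(-59) = ((11 - 1*(-10))*4)*(-59) = ((11 + 10)*4)*(-59) = (21*4)*(-59) = 84*(-59) = -4956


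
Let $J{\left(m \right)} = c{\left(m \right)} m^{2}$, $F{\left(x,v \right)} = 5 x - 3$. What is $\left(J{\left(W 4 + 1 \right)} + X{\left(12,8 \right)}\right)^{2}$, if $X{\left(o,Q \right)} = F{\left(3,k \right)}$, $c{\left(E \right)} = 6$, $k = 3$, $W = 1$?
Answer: $26244$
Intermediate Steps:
$F{\left(x,v \right)} = -3 + 5 x$
$X{\left(o,Q \right)} = 12$ ($X{\left(o,Q \right)} = -3 + 5 \cdot 3 = -3 + 15 = 12$)
$J{\left(m \right)} = 6 m^{2}$
$\left(J{\left(W 4 + 1 \right)} + X{\left(12,8 \right)}\right)^{2} = \left(6 \left(1 \cdot 4 + 1\right)^{2} + 12\right)^{2} = \left(6 \left(4 + 1\right)^{2} + 12\right)^{2} = \left(6 \cdot 5^{2} + 12\right)^{2} = \left(6 \cdot 25 + 12\right)^{2} = \left(150 + 12\right)^{2} = 162^{2} = 26244$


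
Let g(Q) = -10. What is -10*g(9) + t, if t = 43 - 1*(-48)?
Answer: 191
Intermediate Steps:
t = 91 (t = 43 + 48 = 91)
-10*g(9) + t = -10*(-10) + 91 = 100 + 91 = 191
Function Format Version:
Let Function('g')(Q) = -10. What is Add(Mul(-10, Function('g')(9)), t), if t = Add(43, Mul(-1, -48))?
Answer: 191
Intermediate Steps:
t = 91 (t = Add(43, 48) = 91)
Add(Mul(-10, Function('g')(9)), t) = Add(Mul(-10, -10), 91) = Add(100, 91) = 191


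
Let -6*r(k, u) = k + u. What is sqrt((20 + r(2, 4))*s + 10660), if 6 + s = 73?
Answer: sqrt(11933) ≈ 109.24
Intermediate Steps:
r(k, u) = -k/6 - u/6 (r(k, u) = -(k + u)/6 = -k/6 - u/6)
s = 67 (s = -6 + 73 = 67)
sqrt((20 + r(2, 4))*s + 10660) = sqrt((20 + (-1/6*2 - 1/6*4))*67 + 10660) = sqrt((20 + (-1/3 - 2/3))*67 + 10660) = sqrt((20 - 1)*67 + 10660) = sqrt(19*67 + 10660) = sqrt(1273 + 10660) = sqrt(11933)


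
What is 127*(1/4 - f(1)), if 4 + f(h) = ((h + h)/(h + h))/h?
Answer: 1651/4 ≈ 412.75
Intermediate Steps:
f(h) = -4 + 1/h (f(h) = -4 + ((h + h)/(h + h))/h = -4 + ((2*h)/((2*h)))/h = -4 + ((2*h)*(1/(2*h)))/h = -4 + 1/h)
127*(1/4 - f(1)) = 127*(1/4 - (-4 + 1/1)) = 127*(1/4 - (-4 + 1)) = 127*(1/4 - 1*(-3)) = 127*(1/4 + 3) = 127*(13/4) = 1651/4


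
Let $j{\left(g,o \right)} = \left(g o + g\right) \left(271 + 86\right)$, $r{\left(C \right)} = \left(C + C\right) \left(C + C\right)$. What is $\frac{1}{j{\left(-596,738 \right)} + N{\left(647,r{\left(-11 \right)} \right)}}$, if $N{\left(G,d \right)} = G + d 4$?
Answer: $- \frac{1}{157235925} \approx -6.3599 \cdot 10^{-9}$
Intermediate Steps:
$r{\left(C \right)} = 4 C^{2}$ ($r{\left(C \right)} = 2 C 2 C = 4 C^{2}$)
$j{\left(g,o \right)} = 357 g + 357 g o$ ($j{\left(g,o \right)} = \left(g + g o\right) 357 = 357 g + 357 g o$)
$N{\left(G,d \right)} = G + 4 d$
$\frac{1}{j{\left(-596,738 \right)} + N{\left(647,r{\left(-11 \right)} \right)}} = \frac{1}{357 \left(-596\right) \left(1 + 738\right) + \left(647 + 4 \cdot 4 \left(-11\right)^{2}\right)} = \frac{1}{357 \left(-596\right) 739 + \left(647 + 4 \cdot 4 \cdot 121\right)} = \frac{1}{-157238508 + \left(647 + 4 \cdot 484\right)} = \frac{1}{-157238508 + \left(647 + 1936\right)} = \frac{1}{-157238508 + 2583} = \frac{1}{-157235925} = - \frac{1}{157235925}$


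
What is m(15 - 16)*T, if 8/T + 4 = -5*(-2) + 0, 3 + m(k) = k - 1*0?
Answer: -16/3 ≈ -5.3333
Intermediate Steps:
m(k) = -3 + k (m(k) = -3 + (k - 1*0) = -3 + (k + 0) = -3 + k)
T = 4/3 (T = 8/(-4 + (-5*(-2) + 0)) = 8/(-4 + (10 + 0)) = 8/(-4 + 10) = 8/6 = 8*(⅙) = 4/3 ≈ 1.3333)
m(15 - 16)*T = (-3 + (15 - 16))*(4/3) = (-3 - 1)*(4/3) = -4*4/3 = -16/3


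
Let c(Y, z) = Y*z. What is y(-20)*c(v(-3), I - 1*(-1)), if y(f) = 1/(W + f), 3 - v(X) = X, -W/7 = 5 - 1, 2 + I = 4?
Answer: -3/8 ≈ -0.37500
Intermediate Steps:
I = 2 (I = -2 + 4 = 2)
W = -28 (W = -7*(5 - 1) = -7*4 = -28)
v(X) = 3 - X
y(f) = 1/(-28 + f)
y(-20)*c(v(-3), I - 1*(-1)) = ((3 - 1*(-3))*(2 - 1*(-1)))/(-28 - 20) = ((3 + 3)*(2 + 1))/(-48) = -3/8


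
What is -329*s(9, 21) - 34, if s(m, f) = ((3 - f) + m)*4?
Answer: 11810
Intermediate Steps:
s(m, f) = 12 - 4*f + 4*m (s(m, f) = (3 + m - f)*4 = 12 - 4*f + 4*m)
-329*s(9, 21) - 34 = -329*(12 - 4*21 + 4*9) - 34 = -329*(12 - 84 + 36) - 34 = -329*(-36) - 34 = 11844 - 34 = 11810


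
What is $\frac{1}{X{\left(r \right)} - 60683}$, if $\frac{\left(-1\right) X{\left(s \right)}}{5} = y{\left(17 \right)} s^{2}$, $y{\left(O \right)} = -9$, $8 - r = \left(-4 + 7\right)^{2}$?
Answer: $- \frac{1}{60638} \approx -1.6491 \cdot 10^{-5}$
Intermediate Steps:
$r = -1$ ($r = 8 - \left(-4 + 7\right)^{2} = 8 - 3^{2} = 8 - 9 = -1$)
$X{\left(s \right)} = 45 s^{2}$ ($X{\left(s \right)} = - 5 \left(- 9 s^{2}\right) = 45 s^{2}$)
$\frac{1}{X{\left(r \right)} - 60683} = \frac{1}{45 \left(-1\right)^{2} - 60683} = \frac{1}{45 \cdot 1 - 60683} = \frac{1}{45 - 60683} = \frac{1}{-60638} = - \frac{1}{60638}$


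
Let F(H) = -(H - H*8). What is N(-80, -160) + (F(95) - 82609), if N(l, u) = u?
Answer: -82104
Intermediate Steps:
F(H) = 7*H (F(H) = -(H - 8*H) = -(-7)*H = 7*H)
N(-80, -160) + (F(95) - 82609) = -160 + (7*95 - 82609) = -160 + (665 - 82609) = -160 - 81944 = -82104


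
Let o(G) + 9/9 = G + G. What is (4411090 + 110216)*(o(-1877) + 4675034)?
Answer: 21120281770374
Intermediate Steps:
o(G) = -1 + 2*G (o(G) = -1 + (G + G) = -1 + 2*G)
(4411090 + 110216)*(o(-1877) + 4675034) = (4411090 + 110216)*((-1 + 2*(-1877)) + 4675034) = 4521306*((-1 - 3754) + 4675034) = 4521306*(-3755 + 4675034) = 4521306*4671279 = 21120281770374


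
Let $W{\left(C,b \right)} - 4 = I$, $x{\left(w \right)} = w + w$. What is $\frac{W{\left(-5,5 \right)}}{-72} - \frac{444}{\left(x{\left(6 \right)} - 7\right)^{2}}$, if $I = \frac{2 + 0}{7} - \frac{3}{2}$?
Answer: $- \frac{149509}{8400} \approx -17.799$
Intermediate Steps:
$x{\left(w \right)} = 2 w$
$I = - \frac{17}{14}$ ($I = 2 \cdot \frac{1}{7} - \frac{3}{2} = \frac{2}{7} - \frac{3}{2} = - \frac{17}{14} \approx -1.2143$)
$W{\left(C,b \right)} = \frac{39}{14}$ ($W{\left(C,b \right)} = 4 - \frac{17}{14} = \frac{39}{14}$)
$\frac{W{\left(-5,5 \right)}}{-72} - \frac{444}{\left(x{\left(6 \right)} - 7\right)^{2}} = \frac{39}{14 \left(-72\right)} - \frac{444}{\left(2 \cdot 6 - 7\right)^{2}} = \frac{39}{14} \left(- \frac{1}{72}\right) - \frac{444}{\left(12 - 7\right)^{2}} = - \frac{13}{336} - \frac{444}{5^{2}} = - \frac{13}{336} - \frac{444}{25} = - \frac{149509}{8400}$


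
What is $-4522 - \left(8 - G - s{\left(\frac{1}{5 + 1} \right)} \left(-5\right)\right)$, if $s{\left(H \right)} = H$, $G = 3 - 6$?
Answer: $- \frac{27203}{6} \approx -4533.8$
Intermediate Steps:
$G = -3$ ($G = 3 - 6 = -3$)
$-4522 - \left(8 - G - s{\left(\frac{1}{5 + 1} \right)} \left(-5\right)\right) = -4522 - \left(11 - \frac{1}{5 + 1} \left(-5\right)\right) = -4522 - \left(11 - \frac{1}{6} \left(-5\right)\right) = -4522 + \left(-8 + \left(-3 + \frac{1}{6} \left(-5\right)\right)\right) = -4522 - \frac{71}{6} = - \frac{27203}{6}$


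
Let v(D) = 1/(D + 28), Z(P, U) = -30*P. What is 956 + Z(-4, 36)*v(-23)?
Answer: 980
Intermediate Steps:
v(D) = 1/(28 + D)
956 + Z(-4, 36)*v(-23) = 956 + (-30*(-4))/(28 - 23) = 956 + 120/5 = 956 + 120*(1/5) = 956 + 24 = 980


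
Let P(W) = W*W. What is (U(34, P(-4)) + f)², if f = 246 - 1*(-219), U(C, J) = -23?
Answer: 195364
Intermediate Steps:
P(W) = W²
f = 465 (f = 246 + 219 = 465)
(U(34, P(-4)) + f)² = (-23 + 465)² = 442² = 195364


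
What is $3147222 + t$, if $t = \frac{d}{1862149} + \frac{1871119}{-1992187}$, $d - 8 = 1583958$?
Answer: $\frac{11675403432517589497}{3709749029863} \approx 3.1472 \cdot 10^{6}$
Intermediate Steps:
$d = 1583966$ ($d = 8 + 1583958 = 1583966$)
$t = - \frac{328745901089}{3709749029863}$ ($t = \frac{1583966}{1862149} + \frac{1871119}{-1992187} = 1583966 \cdot \frac{1}{1862149} + 1871119 \left(- \frac{1}{1992187}\right) = \frac{1583966}{1862149} - \frac{1871119}{1992187} = - \frac{328745901089}{3709749029863} \approx -0.088617$)
$3147222 + t = 3147222 - \frac{328745901089}{3709749029863} = \frac{11675403432517589497}{3709749029863}$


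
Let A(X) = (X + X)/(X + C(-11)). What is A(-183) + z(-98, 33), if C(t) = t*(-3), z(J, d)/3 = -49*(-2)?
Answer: 7411/25 ≈ 296.44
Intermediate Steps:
z(J, d) = 294 (z(J, d) = 3*(-49*(-2)) = 3*98 = 294)
C(t) = -3*t
A(X) = 2*X/(33 + X) (A(X) = (X + X)/(X - 3*(-11)) = (2*X)/(X + 33) = (2*X)/(33 + X) = 2*X/(33 + X))
A(-183) + z(-98, 33) = 2*(-183)/(33 - 183) + 294 = 2*(-183)/(-150) + 294 = 2*(-183)*(-1/150) + 294 = 61/25 + 294 = 7411/25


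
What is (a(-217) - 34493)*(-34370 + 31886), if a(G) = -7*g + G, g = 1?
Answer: 86237028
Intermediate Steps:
a(G) = -7 + G (a(G) = -7*1 + G = -7 + G)
(a(-217) - 34493)*(-34370 + 31886) = ((-7 - 217) - 34493)*(-34370 + 31886) = (-224 - 34493)*(-2484) = -34717*(-2484) = 86237028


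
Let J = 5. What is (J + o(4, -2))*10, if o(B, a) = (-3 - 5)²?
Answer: 690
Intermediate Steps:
o(B, a) = 64 (o(B, a) = (-8)² = 64)
(J + o(4, -2))*10 = (5 + 64)*10 = 69*10 = 690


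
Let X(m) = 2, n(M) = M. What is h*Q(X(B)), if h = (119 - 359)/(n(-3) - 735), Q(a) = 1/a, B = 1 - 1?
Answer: 20/123 ≈ 0.16260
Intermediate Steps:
B = 0
h = 40/123 (h = (119 - 359)/(-3 - 735) = -240/(-738) = -240*(-1/738) = 40/123 ≈ 0.32520)
h*Q(X(B)) = (40/123)/2 = (40/123)*(½) = 20/123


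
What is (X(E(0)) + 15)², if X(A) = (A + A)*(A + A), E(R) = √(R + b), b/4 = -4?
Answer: 2401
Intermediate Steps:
b = -16 (b = 4*(-4) = -16)
E(R) = √(-16 + R) (E(R) = √(R - 16) = √(-16 + R))
X(A) = 4*A² (X(A) = (2*A)*(2*A) = 4*A²)
(X(E(0)) + 15)² = (4*(√(-16 + 0))² + 15)² = (4*(√(-16))² + 15)² = (4*(4*I)² + 15)² = (4*(-16) + 15)² = (-64 + 15)² = (-49)² = 2401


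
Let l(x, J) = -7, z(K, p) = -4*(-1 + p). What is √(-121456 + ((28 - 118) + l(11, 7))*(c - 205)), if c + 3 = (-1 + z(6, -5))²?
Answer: I*√152593 ≈ 390.63*I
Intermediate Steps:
z(K, p) = 4 - 4*p
c = 526 (c = -3 + (-1 + (4 - 4*(-5)))² = -3 + (-1 + (4 + 20))² = -3 + (-1 + 24)² = -3 + 23² = -3 + 529 = 526)
√(-121456 + ((28 - 118) + l(11, 7))*(c - 205)) = √(-121456 + ((28 - 118) - 7)*(526 - 205)) = √(-121456 + (-90 - 7)*321) = √(-121456 - 97*321) = √(-121456 - 31137) = √(-152593) = I*√152593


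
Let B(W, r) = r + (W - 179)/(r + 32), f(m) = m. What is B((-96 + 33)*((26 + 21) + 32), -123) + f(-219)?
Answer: -25966/91 ≈ -285.34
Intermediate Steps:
B(W, r) = r + (-179 + W)/(32 + r)
B((-96 + 33)*((26 + 21) + 32), -123) + f(-219) = (-179 + (-96 + 33)*((26 + 21) + 32) + (-123)**2 + 32*(-123))/(32 - 123) - 219 = (-179 - 63*(47 + 32) + 15129 - 3936)/(-91) - 219 = -(-179 - 63*79 + 15129 - 3936)/91 - 219 = -(-179 - 4977 + 15129 - 3936)/91 - 219 = -1/91*6037 - 219 = -6037/91 - 219 = -25966/91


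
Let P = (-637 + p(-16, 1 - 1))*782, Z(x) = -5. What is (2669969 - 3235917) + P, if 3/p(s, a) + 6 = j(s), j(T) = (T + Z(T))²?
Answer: -154291108/145 ≈ -1.0641e+6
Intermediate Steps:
j(T) = (-5 + T)² (j(T) = (T - 5)² = (-5 + T)²)
p(s, a) = 3/(-6 + (-5 + s)²)
P = -72228648/145 (P = (-637 + 3/(-6 + (-5 - 16)²))*782 = (-637 + 3/(-6 + (-21)²))*782 = (-637 + 3/(-6 + 441))*782 = (-637 + 3/435)*782 = (-637 + 3*(1/435))*782 = (-637 + 1/145)*782 = -92364/145*782 = -72228648/145 ≈ -4.9813e+5)
(2669969 - 3235917) + P = (2669969 - 3235917) - 72228648/145 = -565948 - 72228648/145 = -154291108/145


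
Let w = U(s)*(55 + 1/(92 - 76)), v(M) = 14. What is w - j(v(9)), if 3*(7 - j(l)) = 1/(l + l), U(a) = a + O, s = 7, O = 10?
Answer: 312169/336 ≈ 929.07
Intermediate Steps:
U(a) = 10 + a (U(a) = a + 10 = 10 + a)
w = 14977/16 (w = (10 + 7)*(55 + 1/(92 - 76)) = 17*(55 + 1/16) = 17*(881/16) = 14977/16 ≈ 936.06)
j(l) = 7 - 1/(6*l) (j(l) = 7 - 1/(3*(l + l)) = 7 - 1/(2*l)/3 = 7 - 1/(6*l))
w - j(v(9)) = 14977/16 - (7 - ⅙/14) = 14977/16 - (7 - ⅙*1/14) = 14977/16 - (7 - 1/84) = 14977/16 - 1*587/84 = 14977/16 - 587/84 = 312169/336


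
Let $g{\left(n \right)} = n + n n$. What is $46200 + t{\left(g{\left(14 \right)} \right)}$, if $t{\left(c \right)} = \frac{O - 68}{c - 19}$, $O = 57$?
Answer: $\frac{8824189}{191} \approx 46200.0$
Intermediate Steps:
$g{\left(n \right)} = n + n^{2}$
$t{\left(c \right)} = - \frac{11}{-19 + c}$ ($t{\left(c \right)} = \frac{57 - 68}{c - 19} = - \frac{11}{-19 + c}$)
$46200 + t{\left(g{\left(14 \right)} \right)} = 46200 - \frac{11}{-19 + 14 \left(1 + 14\right)} = 46200 - \frac{11}{-19 + 14 \cdot 15} = 46200 - \frac{11}{-19 + 210} = 46200 - \frac{11}{191} = \frac{8824189}{191}$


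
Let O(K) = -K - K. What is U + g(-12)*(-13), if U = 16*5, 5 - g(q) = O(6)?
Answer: -141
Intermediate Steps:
O(K) = -2*K
g(q) = 17 (g(q) = 5 - (-2)*6 = 5 - 1*(-12) = 5 + 12 = 17)
U = 80
U + g(-12)*(-13) = 80 + 17*(-13) = 80 - 221 = -141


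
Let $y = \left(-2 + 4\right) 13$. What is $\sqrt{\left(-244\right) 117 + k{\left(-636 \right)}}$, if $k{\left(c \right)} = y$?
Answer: $i \sqrt{28522} \approx 168.88 i$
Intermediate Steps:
$y = 26$ ($y = 2 \cdot 13 = 26$)
$k{\left(c \right)} = 26$
$\sqrt{\left(-244\right) 117 + k{\left(-636 \right)}} = \sqrt{\left(-244\right) 117 + 26} = \sqrt{-28548 + 26} = \sqrt{-28522} = i \sqrt{28522}$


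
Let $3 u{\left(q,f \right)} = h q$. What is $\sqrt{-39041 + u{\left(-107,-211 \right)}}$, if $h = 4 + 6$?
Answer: $\frac{i \sqrt{354579}}{3} \approx 198.49 i$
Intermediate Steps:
$h = 10$
$u{\left(q,f \right)} = \frac{10 q}{3}$
$\sqrt{-39041 + u{\left(-107,-211 \right)}} = \sqrt{-39041 + \frac{10}{3} \left(-107\right)} = \sqrt{-39041 - \frac{1070}{3}} = \sqrt{- \frac{118193}{3}} = \frac{i \sqrt{354579}}{3}$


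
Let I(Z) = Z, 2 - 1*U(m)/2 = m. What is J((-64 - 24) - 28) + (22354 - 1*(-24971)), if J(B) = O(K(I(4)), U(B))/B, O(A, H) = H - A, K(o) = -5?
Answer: 5489459/116 ≈ 47323.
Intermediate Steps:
U(m) = 4 - 2*m
J(B) = (9 - 2*B)/B (J(B) = ((4 - 2*B) - 1*(-5))/B = ((4 - 2*B) + 5)/B = (9 - 2*B)/B)
J((-64 - 24) - 28) + (22354 - 1*(-24971)) = (-2 + 9/((-64 - 24) - 28)) + (22354 - 1*(-24971)) = (-2 + 9/(-88 - 28)) + (22354 + 24971) = (-2 + 9/(-116)) + 47325 = (-2 + 9*(-1/116)) + 47325 = (-2 - 9/116) + 47325 = -241/116 + 47325 = 5489459/116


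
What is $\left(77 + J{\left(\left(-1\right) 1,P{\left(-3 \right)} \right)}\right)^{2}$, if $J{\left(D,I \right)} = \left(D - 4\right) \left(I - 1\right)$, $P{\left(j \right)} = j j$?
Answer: $1369$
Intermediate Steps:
$P{\left(j \right)} = j^{2}$
$J{\left(D,I \right)} = \left(-1 + I\right) \left(-4 + D\right)$ ($J{\left(D,I \right)} = \left(-4 + D\right) \left(-1 + I\right) = \left(-1 + I\right) \left(-4 + D\right)$)
$\left(77 + J{\left(\left(-1\right) 1,P{\left(-3 \right)} \right)}\right)^{2} = \left(77 + \left(4 - \left(-1\right) 1 - 4 \left(-3\right)^{2} + \left(-1\right) 1 \left(-3\right)^{2}\right)\right)^{2} = \left(77 - 40\right)^{2} = 37^{2} = 1369$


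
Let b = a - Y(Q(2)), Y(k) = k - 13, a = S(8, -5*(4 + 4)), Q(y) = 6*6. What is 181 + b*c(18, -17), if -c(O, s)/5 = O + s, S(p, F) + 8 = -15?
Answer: 411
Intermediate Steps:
S(p, F) = -23 (S(p, F) = -8 - 15 = -23)
Q(y) = 36
a = -23
Y(k) = -13 + k
c(O, s) = -5*O - 5*s (c(O, s) = -5*(O + s) = -5*O - 5*s)
b = -46 (b = -23 - (-13 + 36) = -23 - 1*23 = -23 - 23 = -46)
181 + b*c(18, -17) = 181 - 46*(-5*18 - 5*(-17)) = 181 - 46*(-90 + 85) = 181 - 46*(-5) = 181 + 230 = 411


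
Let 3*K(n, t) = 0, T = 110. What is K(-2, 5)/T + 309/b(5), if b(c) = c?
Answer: 309/5 ≈ 61.800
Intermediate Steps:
K(n, t) = 0 (K(n, t) = (⅓)*0 = 0)
K(-2, 5)/T + 309/b(5) = 0/110 + 309/5 = 0*(1/110) + 309*(⅕) = 0 + 309/5 = 309/5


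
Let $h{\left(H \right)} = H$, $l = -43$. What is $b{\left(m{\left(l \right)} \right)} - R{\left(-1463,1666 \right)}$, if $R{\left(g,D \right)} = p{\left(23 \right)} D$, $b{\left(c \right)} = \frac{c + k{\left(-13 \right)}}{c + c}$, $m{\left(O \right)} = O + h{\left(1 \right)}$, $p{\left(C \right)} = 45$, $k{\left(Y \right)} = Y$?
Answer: $- \frac{6297425}{84} \approx -74969.0$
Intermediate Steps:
$m{\left(O \right)} = 1 + O$ ($m{\left(O \right)} = O + 1 = 1 + O$)
$b{\left(c \right)} = \frac{-13 + c}{2 c}$ ($b{\left(c \right)} = \frac{c - 13}{c + c} = \frac{-13 + c}{2 c}$)
$R{\left(g,D \right)} = 45 D$
$b{\left(m{\left(l \right)} \right)} - R{\left(-1463,1666 \right)} = \frac{-13 + \left(1 - 43\right)}{2 \left(1 - 43\right)} - 45 \cdot 1666 = \frac{-13 - 42}{2 \left(-42\right)} - 74970 = \frac{1}{2} \left(- \frac{1}{42}\right) \left(-55\right) - 74970 = \frac{55}{84} - 74970 = - \frac{6297425}{84}$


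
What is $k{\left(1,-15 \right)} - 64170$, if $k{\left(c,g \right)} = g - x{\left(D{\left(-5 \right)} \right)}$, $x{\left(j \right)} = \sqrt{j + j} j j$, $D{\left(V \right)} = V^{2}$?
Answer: $-64185 - 3125 \sqrt{2} \approx -68604.0$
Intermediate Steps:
$x{\left(j \right)} = \sqrt{2} j^{\frac{5}{2}}$ ($x{\left(j \right)} = \sqrt{2 j} j j = \sqrt{2} \sqrt{j} j j = \sqrt{2} j^{\frac{3}{2}} j = \sqrt{2} j^{\frac{5}{2}}$)
$k{\left(c,g \right)} = g - 3125 \sqrt{2}$ ($k{\left(c,g \right)} = g - \sqrt{2} \left(\left(-5\right)^{2}\right)^{\frac{5}{2}} = g - \sqrt{2} \cdot 25^{\frac{5}{2}} = g - \sqrt{2} \cdot 3125 = g - 3125 \sqrt{2}$)
$k{\left(1,-15 \right)} - 64170 = \left(-15 - 3125 \sqrt{2}\right) - 64170 = -64185 - 3125 \sqrt{2}$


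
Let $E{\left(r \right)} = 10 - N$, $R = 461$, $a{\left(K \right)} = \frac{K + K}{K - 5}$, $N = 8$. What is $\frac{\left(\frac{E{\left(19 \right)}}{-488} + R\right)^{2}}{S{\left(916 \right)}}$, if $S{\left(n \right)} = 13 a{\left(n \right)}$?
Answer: $\frac{11526359438279}{1417909376} \approx 8129.1$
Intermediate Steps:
$a{\left(K \right)} = \frac{2 K}{-5 + K}$
$S{\left(n \right)} = \frac{26 n}{-5 + n}$ ($S{\left(n \right)} = 13 \frac{2 n}{-5 + n} = \frac{26 n}{-5 + n}$)
$E{\left(r \right)} = 2$ ($E{\left(r \right)} = 10 - 8 = 2$)
$\frac{\left(\frac{E{\left(19 \right)}}{-488} + R\right)^{2}}{S{\left(916 \right)}} = \frac{\left(\frac{2}{-488} + 461\right)^{2}}{26 \cdot 916 \frac{1}{-5 + 916}} = \frac{\left(2 \left(- \frac{1}{488}\right) + 461\right)^{2}}{26 \cdot 916 \cdot \frac{1}{911}} = \frac{\left(- \frac{1}{244} + 461\right)^{2}}{26 \cdot 916 \cdot \frac{1}{911}} = \frac{\left(\frac{112483}{244}\right)^{2}}{\frac{23816}{911}} = \frac{12652425289}{59536} \cdot \frac{911}{23816} = \frac{11526359438279}{1417909376}$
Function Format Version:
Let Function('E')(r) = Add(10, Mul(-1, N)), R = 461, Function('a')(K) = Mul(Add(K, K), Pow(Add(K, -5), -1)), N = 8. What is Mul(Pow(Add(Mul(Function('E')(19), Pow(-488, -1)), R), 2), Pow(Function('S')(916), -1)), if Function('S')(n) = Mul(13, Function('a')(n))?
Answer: Rational(11526359438279, 1417909376) ≈ 8129.1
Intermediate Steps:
Function('a')(K) = Mul(2, K, Pow(Add(-5, K), -1)) (Function('a')(K) = Mul(Mul(2, K), Pow(Add(-5, K), -1)) = Mul(2, K, Pow(Add(-5, K), -1)))
Function('S')(n) = Mul(26, n, Pow(Add(-5, n), -1)) (Function('S')(n) = Mul(13, Mul(2, n, Pow(Add(-5, n), -1))) = Mul(26, n, Pow(Add(-5, n), -1)))
Function('E')(r) = 2 (Function('E')(r) = Add(10, Mul(-1, 8)) = Add(10, -8) = 2)
Mul(Pow(Add(Mul(Function('E')(19), Pow(-488, -1)), R), 2), Pow(Function('S')(916), -1)) = Mul(Pow(Add(Mul(2, Pow(-488, -1)), 461), 2), Pow(Mul(26, 916, Pow(Add(-5, 916), -1)), -1)) = Mul(Pow(Add(Mul(2, Rational(-1, 488)), 461), 2), Pow(Mul(26, 916, Pow(911, -1)), -1)) = Mul(Pow(Add(Rational(-1, 244), 461), 2), Pow(Mul(26, 916, Rational(1, 911)), -1)) = Mul(Pow(Rational(112483, 244), 2), Pow(Rational(23816, 911), -1)) = Mul(Rational(12652425289, 59536), Rational(911, 23816)) = Rational(11526359438279, 1417909376)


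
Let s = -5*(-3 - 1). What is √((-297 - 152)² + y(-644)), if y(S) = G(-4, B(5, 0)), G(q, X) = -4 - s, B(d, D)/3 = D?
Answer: √201577 ≈ 448.97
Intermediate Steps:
B(d, D) = 3*D
s = 20 (s = -5*(-4) = 20)
G(q, X) = -24 (G(q, X) = -4 - 1*20 = -4 - 20 = -24)
y(S) = -24
√((-297 - 152)² + y(-644)) = √((-297 - 152)² - 24) = √((-449)² - 24) = √(201601 - 24) = √201577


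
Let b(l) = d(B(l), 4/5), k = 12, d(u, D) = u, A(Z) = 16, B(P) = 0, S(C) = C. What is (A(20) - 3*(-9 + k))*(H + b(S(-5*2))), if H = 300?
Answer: 2100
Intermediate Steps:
b(l) = 0
(A(20) - 3*(-9 + k))*(H + b(S(-5*2))) = (16 - 3*(-9 + 12))*(300 + 0) = (16 - 3*3)*300 = (16 - 9)*300 = 7*300 = 2100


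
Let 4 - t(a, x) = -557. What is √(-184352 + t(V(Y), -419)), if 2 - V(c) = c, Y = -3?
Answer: I*√183791 ≈ 428.71*I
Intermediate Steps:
V(c) = 2 - c
t(a, x) = 561 (t(a, x) = 4 - 1*(-557) = 4 + 557 = 561)
√(-184352 + t(V(Y), -419)) = √(-184352 + 561) = √(-183791) = I*√183791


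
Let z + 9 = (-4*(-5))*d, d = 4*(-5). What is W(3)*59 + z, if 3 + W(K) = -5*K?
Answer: -1471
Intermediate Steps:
W(K) = -3 - 5*K
d = -20
z = -409 (z = -9 - 4*(-5)*(-20) = -9 + 20*(-20) = -9 - 400 = -409)
W(3)*59 + z = (-3 - 5*3)*59 - 409 = (-3 - 15)*59 - 409 = -18*59 - 409 = -1062 - 409 = -1471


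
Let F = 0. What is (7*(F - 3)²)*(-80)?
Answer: -5040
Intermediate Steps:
(7*(F - 3)²)*(-80) = (7*(0 - 3)²)*(-80) = (7*(-3)²)*(-80) = (7*9)*(-80) = 63*(-80) = -5040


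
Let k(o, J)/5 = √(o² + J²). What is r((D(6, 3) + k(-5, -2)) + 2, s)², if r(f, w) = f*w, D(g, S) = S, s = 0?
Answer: 0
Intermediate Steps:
k(o, J) = 5*√(J² + o²) (k(o, J) = 5*√(o² + J²) = 5*√(J² + o²))
r((D(6, 3) + k(-5, -2)) + 2, s)² = (((3 + 5*√((-2)² + (-5)²)) + 2)*0)² = (((3 + 5*√(4 + 25)) + 2)*0)² = (((3 + 5*√29) + 2)*0)² = ((5 + 5*√29)*0)² = 0² = 0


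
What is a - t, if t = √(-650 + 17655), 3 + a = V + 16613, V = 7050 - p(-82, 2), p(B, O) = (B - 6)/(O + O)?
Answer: 23682 - √17005 ≈ 23552.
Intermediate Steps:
p(B, O) = (-6 + B)/(2*O) (p(B, O) = (-6 + B)/((2*O)) = (-6 + B)*(1/(2*O)) = (-6 + B)/(2*O))
V = 7072 (V = 7050 - (-6 - 82)/(2*2) = 7050 - (-88)/(2*2) = 7050 - 1*(-22) = 7050 + 22 = 7072)
a = 23682 (a = -3 + (7072 + 16613) = -3 + 23685 = 23682)
t = √17005 ≈ 130.40
a - t = 23682 - √17005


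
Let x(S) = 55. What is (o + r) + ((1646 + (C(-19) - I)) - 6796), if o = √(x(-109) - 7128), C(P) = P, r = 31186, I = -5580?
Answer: 31597 + I*√7073 ≈ 31597.0 + 84.101*I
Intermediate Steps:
o = I*√7073 (o = √(55 - 7128) = √(-7073) = I*√7073 ≈ 84.101*I)
(o + r) + ((1646 + (C(-19) - I)) - 6796) = (I*√7073 + 31186) + ((1646 + (-19 - 1*(-5580))) - 6796) = (31186 + I*√7073) + ((1646 + (-19 + 5580)) - 6796) = (31186 + I*√7073) + ((1646 + 5561) - 6796) = (31186 + I*√7073) + (7207 - 6796) = (31186 + I*√7073) + 411 = 31597 + I*√7073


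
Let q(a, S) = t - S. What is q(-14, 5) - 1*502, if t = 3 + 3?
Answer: -501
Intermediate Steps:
t = 6
q(a, S) = 6 - S
q(-14, 5) - 1*502 = (6 - 1*5) - 1*502 = (6 - 5) - 502 = 1 - 502 = -501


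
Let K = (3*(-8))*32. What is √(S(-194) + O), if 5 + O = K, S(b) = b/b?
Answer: 2*I*√193 ≈ 27.785*I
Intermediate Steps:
S(b) = 1
K = -768 (K = -24*32 = -768)
O = -773 (O = -5 - 768 = -773)
√(S(-194) + O) = √(1 - 773) = √(-772) = 2*I*√193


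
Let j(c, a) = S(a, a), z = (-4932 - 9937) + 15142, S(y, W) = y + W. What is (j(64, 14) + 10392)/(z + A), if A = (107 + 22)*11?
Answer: 2605/423 ≈ 6.1584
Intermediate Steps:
S(y, W) = W + y
z = 273 (z = -14869 + 15142 = 273)
j(c, a) = 2*a (j(c, a) = a + a = 2*a)
A = 1419 (A = 129*11 = 1419)
(j(64, 14) + 10392)/(z + A) = (2*14 + 10392)/(273 + 1419) = (28 + 10392)/1692 = 10420*(1/1692) = 2605/423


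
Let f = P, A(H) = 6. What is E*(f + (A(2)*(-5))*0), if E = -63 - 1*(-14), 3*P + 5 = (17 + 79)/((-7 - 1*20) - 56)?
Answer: 25039/249 ≈ 100.56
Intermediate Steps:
P = -511/249 (P = -5/3 + ((17 + 79)/((-7 - 1*20) - 56))/3 = -5/3 + (96/((-7 - 20) - 56))/3 = -5/3 + (96/(-27 - 56))/3 = -5/3 + (96/(-83))/3 = -5/3 + (96*(-1/83))/3 = -5/3 + (⅓)*(-96/83) = -5/3 - 32/83 = -511/249 ≈ -2.0522)
f = -511/249 ≈ -2.0522
E = -49 (E = -63 + 14 = -49)
E*(f + (A(2)*(-5))*0) = -49*(-511/249 + (6*(-5))*0) = -49*(-511/249 - 30*0) = -49*(-511/249 + 0) = -49*(-511/249) = 25039/249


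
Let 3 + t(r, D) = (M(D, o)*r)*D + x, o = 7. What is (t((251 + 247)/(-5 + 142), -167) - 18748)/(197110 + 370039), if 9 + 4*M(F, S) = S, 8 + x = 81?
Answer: -2517303/77699413 ≈ -0.032398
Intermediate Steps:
x = 73 (x = -8 + 81 = 73)
M(F, S) = -9/4 + S/4
t(r, D) = 70 - D*r/2 (t(r, D) = -3 + (((-9/4 + (1/4)*7)*r)*D + 73) = -3 + (((-9/4 + 7/4)*r)*D + 73) = -3 + ((-r/2)*D + 73) = -3 + (-D*r/2 + 73) = -3 + (73 - D*r/2) = 70 - D*r/2)
(t((251 + 247)/(-5 + 142), -167) - 18748)/(197110 + 370039) = ((70 - 1/2*(-167)*(251 + 247)/(-5 + 142)) - 18748)/(197110 + 370039) = ((70 - 1/2*(-167)*498/137) - 18748)/567149 = ((70 - 1/2*(-167)*498*(1/137)) - 18748)*(1/567149) = ((70 - 1/2*(-167)*498/137) - 18748)*(1/567149) = ((70 + 41583/137) - 18748)*(1/567149) = (51173/137 - 18748)*(1/567149) = -2517303/137*1/567149 = -2517303/77699413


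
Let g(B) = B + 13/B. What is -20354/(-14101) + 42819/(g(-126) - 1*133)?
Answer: -75413133556/460355347 ≈ -163.81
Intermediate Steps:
-20354/(-14101) + 42819/(g(-126) - 1*133) = -20354/(-14101) + 42819/((-126 + 13/(-126)) - 1*133) = -20354*(-1/14101) + 42819/((-126 + 13*(-1/126)) - 133) = 20354/14101 + 42819/((-126 - 13/126) - 133) = 20354/14101 + 42819/(-15889/126 - 133) = 20354/14101 + 42819/(-32647/126) = 20354/14101 + 42819*(-126/32647) = 20354/14101 - 5395194/32647 = -75413133556/460355347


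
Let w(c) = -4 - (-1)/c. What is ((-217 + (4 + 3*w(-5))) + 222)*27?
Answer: -486/5 ≈ -97.200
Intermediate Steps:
w(c) = -4 + 1/c
((-217 + (4 + 3*w(-5))) + 222)*27 = ((-217 + (4 + 3*(-4 + 1/(-5)))) + 222)*27 = ((-217 + (4 + 3*(-4 - 1/5))) + 222)*27 = ((-217 + (4 + 3*(-21/5))) + 222)*27 = ((-217 + (4 - 63/5)) + 222)*27 = ((-217 - 43/5) + 222)*27 = (-1128/5 + 222)*27 = -18/5*27 = -486/5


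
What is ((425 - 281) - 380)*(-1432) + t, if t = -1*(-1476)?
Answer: 339428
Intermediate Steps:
t = 1476
((425 - 281) - 380)*(-1432) + t = ((425 - 281) - 380)*(-1432) + 1476 = (144 - 380)*(-1432) + 1476 = -236*(-1432) + 1476 = 337952 + 1476 = 339428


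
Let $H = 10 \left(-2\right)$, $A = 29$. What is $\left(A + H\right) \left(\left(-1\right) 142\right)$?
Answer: $-1278$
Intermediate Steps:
$H = -20$
$\left(A + H\right) \left(\left(-1\right) 142\right) = \left(29 - 20\right) \left(\left(-1\right) 142\right) = 9 \left(-142\right) = -1278$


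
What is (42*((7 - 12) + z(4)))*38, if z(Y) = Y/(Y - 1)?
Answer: -5852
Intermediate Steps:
z(Y) = Y/(-1 + Y)
(42*((7 - 12) + z(4)))*38 = (42*((7 - 12) + 4/(-1 + 4)))*38 = (42*(-5 + 4/3))*38 = (42*(-11/3))*38 = -154*38 = -5852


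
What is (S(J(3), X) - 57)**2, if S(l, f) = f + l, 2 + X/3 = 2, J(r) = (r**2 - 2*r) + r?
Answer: 2601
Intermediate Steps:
J(r) = r**2 - r
X = 0 (X = -6 + 3*2 = -6 + 6 = 0)
(S(J(3), X) - 57)**2 = ((0 + 3*(-1 + 3)) - 57)**2 = ((0 + 3*2) - 57)**2 = ((0 + 6) - 57)**2 = (6 - 57)**2 = (-51)**2 = 2601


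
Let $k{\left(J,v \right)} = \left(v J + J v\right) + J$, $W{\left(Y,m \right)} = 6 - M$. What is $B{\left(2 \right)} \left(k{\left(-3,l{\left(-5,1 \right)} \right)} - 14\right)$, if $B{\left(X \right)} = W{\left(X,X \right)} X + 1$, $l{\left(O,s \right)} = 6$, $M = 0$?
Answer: $-689$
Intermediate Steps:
$W{\left(Y,m \right)} = 6$ ($W{\left(Y,m \right)} = 6 - 0 = 6 + 0 = 6$)
$k{\left(J,v \right)} = J + 2 J v$ ($k{\left(J,v \right)} = \left(J v + J v\right) + J = 2 J v + J = J + 2 J v$)
$B{\left(X \right)} = 1 + 6 X$ ($B{\left(X \right)} = 6 X + 1 = 1 + 6 X$)
$B{\left(2 \right)} \left(k{\left(-3,l{\left(-5,1 \right)} \right)} - 14\right) = \left(1 + 6 \cdot 2\right) \left(- 3 \left(1 + 2 \cdot 6\right) - 14\right) = \left(1 + 12\right) \left(- 3 \left(1 + 12\right) - 14\right) = 13 \left(\left(-3\right) 13 - 14\right) = 13 \left(-39 - 14\right) = 13 \left(-53\right) = -689$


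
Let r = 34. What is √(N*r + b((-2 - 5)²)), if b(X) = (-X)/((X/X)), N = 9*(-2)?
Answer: I*√661 ≈ 25.71*I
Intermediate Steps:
N = -18
b(X) = -X (b(X) = -X/1 = -X*1 = -X)
√(N*r + b((-2 - 5)²)) = √(-18*34 - (-2 - 5)²) = √(-612 - 1*(-7)²) = √(-612 - 1*49) = √(-612 - 49) = √(-661) = I*√661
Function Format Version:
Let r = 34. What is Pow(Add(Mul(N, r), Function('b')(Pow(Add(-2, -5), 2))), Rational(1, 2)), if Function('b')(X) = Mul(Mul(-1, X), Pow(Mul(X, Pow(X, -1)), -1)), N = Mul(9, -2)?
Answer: Mul(I, Pow(661, Rational(1, 2))) ≈ Mul(25.710, I)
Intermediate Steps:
N = -18
Function('b')(X) = Mul(-1, X) (Function('b')(X) = Mul(Mul(-1, X), Pow(1, -1)) = Mul(Mul(-1, X), 1) = Mul(-1, X))
Pow(Add(Mul(N, r), Function('b')(Pow(Add(-2, -5), 2))), Rational(1, 2)) = Pow(Add(Mul(-18, 34), Mul(-1, Pow(Add(-2, -5), 2))), Rational(1, 2)) = Pow(Add(-612, Mul(-1, Pow(-7, 2))), Rational(1, 2)) = Pow(Add(-612, Mul(-1, 49)), Rational(1, 2)) = Pow(Add(-612, -49), Rational(1, 2)) = Pow(-661, Rational(1, 2)) = Mul(I, Pow(661, Rational(1, 2)))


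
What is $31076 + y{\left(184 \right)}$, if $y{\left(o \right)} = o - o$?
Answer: $31076$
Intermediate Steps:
$y{\left(o \right)} = 0$
$31076 + y{\left(184 \right)} = 31076 + 0 = 31076$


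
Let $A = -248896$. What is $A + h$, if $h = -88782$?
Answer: $-337678$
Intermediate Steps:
$A + h = -248896 - 88782 = -337678$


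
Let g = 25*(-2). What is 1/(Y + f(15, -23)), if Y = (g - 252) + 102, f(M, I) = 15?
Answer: -1/185 ≈ -0.0054054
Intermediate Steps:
g = -50
Y = -200 (Y = (-50 - 252) + 102 = -302 + 102 = -200)
1/(Y + f(15, -23)) = 1/(-200 + 15) = 1/(-185) = -1/185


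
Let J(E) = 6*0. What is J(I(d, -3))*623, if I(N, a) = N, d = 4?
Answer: 0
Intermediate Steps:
J(E) = 0
J(I(d, -3))*623 = 0*623 = 0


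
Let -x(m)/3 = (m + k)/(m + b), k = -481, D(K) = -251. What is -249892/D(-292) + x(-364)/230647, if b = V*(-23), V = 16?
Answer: 14063388778161/14125744868 ≈ 995.59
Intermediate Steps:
b = -368 (b = 16*(-23) = -368)
x(m) = -3*(-481 + m)/(-368 + m) (x(m) = -3*(m - 481)/(m - 368) = -3*(-481 + m)/(-368 + m))
-249892/D(-292) + x(-364)/230647 = -249892/(-251) + (3*(481 - 1*(-364))/(-368 - 364))/230647 = -249892*(-1/251) + (3*(481 + 364)/(-732))*(1/230647) = 249892/251 + (3*(-1/732)*845)*(1/230647) = 249892/251 - 845/244*1/230647 = 249892/251 - 845/56277868 = 14063388778161/14125744868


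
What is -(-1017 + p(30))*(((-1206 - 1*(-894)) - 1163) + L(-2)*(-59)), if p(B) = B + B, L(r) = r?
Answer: -1298649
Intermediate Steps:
p(B) = 2*B
-(-1017 + p(30))*(((-1206 - 1*(-894)) - 1163) + L(-2)*(-59)) = -(-1017 + 2*30)*(((-1206 - 1*(-894)) - 1163) - 2*(-59)) = -(-1017 + 60)*(((-1206 + 894) - 1163) + 118) = -(-957)*((-312 - 1163) + 118) = -(-957)*(-1475 + 118) = -(-957)*(-1357) = -1*1298649 = -1298649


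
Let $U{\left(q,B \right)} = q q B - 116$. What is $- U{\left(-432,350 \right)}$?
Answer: $-65318284$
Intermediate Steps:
$U{\left(q,B \right)} = -116 + B q^{2}$ ($U{\left(q,B \right)} = q^{2} B - 116 = B q^{2} - 116 = -116 + B q^{2}$)
$- U{\left(-432,350 \right)} = - (-116 + 350 \left(-432\right)^{2}) = - (-116 + 350 \cdot 186624) = - (-116 + 65318400) = \left(-1\right) 65318284 = -65318284$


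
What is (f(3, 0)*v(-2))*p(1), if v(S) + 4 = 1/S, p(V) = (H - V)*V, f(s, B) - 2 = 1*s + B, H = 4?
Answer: -135/2 ≈ -67.500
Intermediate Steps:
f(s, B) = 2 + B + s (f(s, B) = 2 + (1*s + B) = 2 + (s + B) = 2 + (B + s) = 2 + B + s)
p(V) = V*(4 - V) (p(V) = (4 - V)*V = V*(4 - V))
v(S) = -4 + 1/S
(f(3, 0)*v(-2))*p(1) = ((2 + 0 + 3)*(-4 + 1/(-2)))*(1*(4 - 1*1)) = (5*(-4 - 1/2))*(1*(4 - 1)) = (5*(-9/2))*(1*3) = -45/2*3 = -135/2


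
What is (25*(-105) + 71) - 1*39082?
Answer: -41636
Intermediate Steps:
(25*(-105) + 71) - 1*39082 = (-2625 + 71) - 39082 = -2554 - 39082 = -41636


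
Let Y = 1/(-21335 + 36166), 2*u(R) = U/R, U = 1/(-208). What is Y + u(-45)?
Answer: 33551/277636320 ≈ 0.00012085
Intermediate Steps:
U = -1/208 ≈ -0.0048077
u(R) = -1/(416*R) (u(R) = (-1/(208*R))/2 = -1/(416*R))
Y = 1/14831 ≈ 6.7426e-5
Y + u(-45) = 1/14831 - 1/416/(-45) = 1/14831 - 1/416*(-1/45) = 1/14831 + 1/18720 = 33551/277636320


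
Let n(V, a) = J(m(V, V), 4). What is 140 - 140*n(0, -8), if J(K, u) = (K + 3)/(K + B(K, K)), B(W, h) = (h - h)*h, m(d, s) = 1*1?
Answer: -420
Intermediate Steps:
m(d, s) = 1
B(W, h) = 0 (B(W, h) = 0*h = 0)
J(K, u) = (3 + K)/K (J(K, u) = (K + 3)/(K + 0) = (3 + K)/K)
n(V, a) = 4 (n(V, a) = (3 + 1)/1 = 1*4 = 4)
140 - 140*n(0, -8) = 140 - 140*4 = 140 - 560 = -420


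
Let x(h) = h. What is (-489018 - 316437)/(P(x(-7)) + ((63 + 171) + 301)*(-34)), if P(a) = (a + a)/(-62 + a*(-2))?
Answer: 19330920/436553 ≈ 44.281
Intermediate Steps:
P(a) = 2*a/(-62 - 2*a) (P(a) = (2*a)/(-62 - 2*a) = 2*a/(-62 - 2*a))
(-489018 - 316437)/(P(x(-7)) + ((63 + 171) + 301)*(-34)) = (-489018 - 316437)/(-1*(-7)/(31 - 7) + ((63 + 171) + 301)*(-34)) = -805455/(-1*(-7)/24 + (234 + 301)*(-34)) = -805455/(-1*(-7)*1/24 + 535*(-34)) = -805455/(7/24 - 18190) = -805455/(-436553/24) = -805455*(-24/436553) = 19330920/436553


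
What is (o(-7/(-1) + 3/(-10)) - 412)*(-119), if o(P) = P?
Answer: 482307/10 ≈ 48231.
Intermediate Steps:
(o(-7/(-1) + 3/(-10)) - 412)*(-119) = ((-7/(-1) + 3/(-10)) - 412)*(-119) = ((-7*(-1) + 3*(-1/10)) - 412)*(-119) = ((7 - 3/10) - 412)*(-119) = (67/10 - 412)*(-119) = -4053/10*(-119) = 482307/10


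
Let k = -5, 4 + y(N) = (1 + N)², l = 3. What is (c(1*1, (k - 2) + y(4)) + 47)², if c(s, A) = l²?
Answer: 3136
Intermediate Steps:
y(N) = -4 + (1 + N)²
c(s, A) = 9 (c(s, A) = 3² = 9)
(c(1*1, (k - 2) + y(4)) + 47)² = (9 + 47)² = 56² = 3136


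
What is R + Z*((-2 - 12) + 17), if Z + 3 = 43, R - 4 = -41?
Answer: 83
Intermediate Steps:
R = -37 (R = 4 - 41 = -37)
Z = 40 (Z = -3 + 43 = 40)
R + Z*((-2 - 12) + 17) = -37 + 40*((-2 - 12) + 17) = -37 + 40*(-14 + 17) = -37 + 40*3 = -37 + 120 = 83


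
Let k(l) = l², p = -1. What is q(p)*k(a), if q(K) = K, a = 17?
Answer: -289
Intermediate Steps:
q(p)*k(a) = -1*17² = -1*289 = -289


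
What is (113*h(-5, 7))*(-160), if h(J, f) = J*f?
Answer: 632800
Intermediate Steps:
(113*h(-5, 7))*(-160) = (113*(-5*7))*(-160) = (113*(-35))*(-160) = -3955*(-160) = 632800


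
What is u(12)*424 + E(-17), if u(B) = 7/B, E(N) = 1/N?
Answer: 12611/51 ≈ 247.27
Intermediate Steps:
E(N) = 1/N
u(12)*424 + E(-17) = (7/12)*424 + 1/(-17) = (7*(1/12))*424 - 1/17 = (7/12)*424 - 1/17 = 742/3 - 1/17 = 12611/51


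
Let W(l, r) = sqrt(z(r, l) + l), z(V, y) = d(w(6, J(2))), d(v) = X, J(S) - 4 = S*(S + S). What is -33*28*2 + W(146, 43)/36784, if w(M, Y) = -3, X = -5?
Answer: -1848 + sqrt(141)/36784 ≈ -1848.0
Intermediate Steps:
J(S) = 4 + 2*S**2 (J(S) = 4 + S*(S + S) = 4 + S*(2*S) = 4 + 2*S**2)
d(v) = -5
z(V, y) = -5
W(l, r) = sqrt(-5 + l)
-33*28*2 + W(146, 43)/36784 = -33*28*2 + sqrt(-5 + 146)/36784 = -924*2 + sqrt(141)*(1/36784) = -1848 + sqrt(141)/36784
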